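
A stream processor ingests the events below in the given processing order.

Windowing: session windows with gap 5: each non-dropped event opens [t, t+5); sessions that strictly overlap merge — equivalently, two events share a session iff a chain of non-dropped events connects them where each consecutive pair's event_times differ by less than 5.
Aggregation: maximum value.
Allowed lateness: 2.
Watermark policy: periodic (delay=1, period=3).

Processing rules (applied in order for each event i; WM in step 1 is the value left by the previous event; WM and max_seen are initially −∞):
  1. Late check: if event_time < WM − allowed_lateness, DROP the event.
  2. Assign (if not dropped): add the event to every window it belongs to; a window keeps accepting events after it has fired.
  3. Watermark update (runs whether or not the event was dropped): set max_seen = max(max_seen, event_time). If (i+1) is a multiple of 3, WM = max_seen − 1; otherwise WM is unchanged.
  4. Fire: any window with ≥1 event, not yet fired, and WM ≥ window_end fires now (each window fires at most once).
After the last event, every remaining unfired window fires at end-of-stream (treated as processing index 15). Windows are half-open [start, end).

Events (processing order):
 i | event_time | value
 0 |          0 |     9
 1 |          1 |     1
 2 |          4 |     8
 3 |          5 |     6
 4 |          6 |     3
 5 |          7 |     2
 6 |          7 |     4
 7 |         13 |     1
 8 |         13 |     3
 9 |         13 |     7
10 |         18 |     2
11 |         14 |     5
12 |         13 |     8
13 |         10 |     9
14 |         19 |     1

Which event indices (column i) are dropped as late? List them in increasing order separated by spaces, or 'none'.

12 13

i=0 t=0 v=9: → [0,5); WM=−∞
i=1 t=1 v=1: → [0,6); WM=−∞
i=2 t=4 v=8: → [0,9); WM=3
i=3 t=5 v=6: → [0,10); WM=3
i=4 t=6 v=3: → [0,11); WM=3
i=5 t=7 v=2: → [0,12); WM=6
i=6 t=7 v=4: → [0,12); WM=6
i=7 t=13 v=1: → [13,18); WM=6
i=8 t=13 v=3: → [13,18); WM=12
i=9 t=13 v=7: → [13,18); WM=12
i=10 t=18 v=2: → [18,23); WM=12
i=11 t=14 v=5: → [13,23); WM=17
i=12 t=13 v=8: DROP (t<17-2); WM=17
i=13 t=10 v=9: DROP (t<17-2); WM=17
i=14 t=19 v=1: → [13,24); WM=18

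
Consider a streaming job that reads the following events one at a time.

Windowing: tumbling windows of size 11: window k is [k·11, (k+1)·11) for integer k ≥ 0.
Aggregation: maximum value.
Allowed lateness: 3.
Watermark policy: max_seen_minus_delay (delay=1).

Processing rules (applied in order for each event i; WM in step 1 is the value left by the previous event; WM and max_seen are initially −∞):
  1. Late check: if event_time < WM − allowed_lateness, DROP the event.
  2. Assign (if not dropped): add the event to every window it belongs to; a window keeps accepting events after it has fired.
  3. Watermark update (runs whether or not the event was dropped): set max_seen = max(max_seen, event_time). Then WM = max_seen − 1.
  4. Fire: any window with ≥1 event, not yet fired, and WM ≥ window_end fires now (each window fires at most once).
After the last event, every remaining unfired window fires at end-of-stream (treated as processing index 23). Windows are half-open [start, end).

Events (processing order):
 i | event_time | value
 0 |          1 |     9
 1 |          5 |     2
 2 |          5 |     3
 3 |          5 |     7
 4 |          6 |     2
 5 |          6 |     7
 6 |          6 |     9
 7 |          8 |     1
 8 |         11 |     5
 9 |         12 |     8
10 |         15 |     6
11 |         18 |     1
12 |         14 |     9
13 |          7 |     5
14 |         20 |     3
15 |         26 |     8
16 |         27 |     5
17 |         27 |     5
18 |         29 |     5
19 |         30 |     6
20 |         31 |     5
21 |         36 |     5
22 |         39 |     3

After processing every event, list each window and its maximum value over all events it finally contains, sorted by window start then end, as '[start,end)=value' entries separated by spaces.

[0,11)=9 [11,22)=9 [22,33)=8 [33,44)=5

i=0 t=1 v=9: → [0,11); WM=0
i=1 t=5 v=2: → [0,11); WM=4
i=2 t=5 v=3: → [0,11); WM=4
i=3 t=5 v=7: → [0,11); WM=4
i=4 t=6 v=2: → [0,11); WM=5
i=5 t=6 v=7: → [0,11); WM=5
i=6 t=6 v=9: → [0,11); WM=5
i=7 t=8 v=1: → [0,11); WM=7
i=8 t=11 v=5: → [11,22); WM=10
i=9 t=12 v=8: → [11,22); WM=11; [0,11) fires=9
i=10 t=15 v=6: → [11,22); WM=14
i=11 t=18 v=1: → [11,22); WM=17
i=12 t=14 v=9: → [11,22); WM=17
i=13 t=7 v=5: DROP (t<17-3); WM=17
i=14 t=20 v=3: → [11,22); WM=19
i=15 t=26 v=8: → [22,33); WM=25; [11,22) fires=9
i=16 t=27 v=5: → [22,33); WM=26
i=17 t=27 v=5: → [22,33); WM=26
i=18 t=29 v=5: → [22,33); WM=28
i=19 t=30 v=6: → [22,33); WM=29
i=20 t=31 v=5: → [22,33); WM=30
i=21 t=36 v=5: → [33,44); WM=35; [22,33) fires=8
i=22 t=39 v=3: → [33,44); WM=38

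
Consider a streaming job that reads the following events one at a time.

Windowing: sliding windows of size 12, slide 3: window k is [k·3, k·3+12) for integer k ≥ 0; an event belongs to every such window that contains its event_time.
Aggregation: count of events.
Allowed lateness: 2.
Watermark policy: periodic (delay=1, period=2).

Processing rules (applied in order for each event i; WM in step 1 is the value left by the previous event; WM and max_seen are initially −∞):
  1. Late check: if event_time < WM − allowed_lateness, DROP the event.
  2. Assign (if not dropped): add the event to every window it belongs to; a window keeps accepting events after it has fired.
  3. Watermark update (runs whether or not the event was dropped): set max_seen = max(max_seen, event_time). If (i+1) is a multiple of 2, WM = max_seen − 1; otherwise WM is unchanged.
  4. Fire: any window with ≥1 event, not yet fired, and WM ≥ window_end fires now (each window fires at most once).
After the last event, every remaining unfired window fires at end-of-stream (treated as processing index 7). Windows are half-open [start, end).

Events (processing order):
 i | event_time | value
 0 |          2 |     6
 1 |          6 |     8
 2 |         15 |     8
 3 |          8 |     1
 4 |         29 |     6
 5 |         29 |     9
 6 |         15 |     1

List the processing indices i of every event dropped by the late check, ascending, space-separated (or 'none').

6

i=0 t=2 v=6: → [0,12); WM=−∞
i=1 t=6 v=8: → [6,18),[3,15),[0,12); WM=5
i=2 t=15 v=8: → [15,27),[12,24),[9,21),[6,18); WM=5
i=3 t=8 v=1: → [6,18),[3,15),[0,12); WM=14; [0,12) fires=3
i=4 t=29 v=6: → [27,39),[24,36),[21,33),[18,30); WM=14
i=5 t=29 v=9: → [27,39),[24,36),[21,33),[18,30); WM=28; [3,15) fires=2 [6,18) fires=3 [9,21) fires=1 [12,24) fires=1 [15,27) fires=1
i=6 t=15 v=1: DROP (t<28-2); WM=28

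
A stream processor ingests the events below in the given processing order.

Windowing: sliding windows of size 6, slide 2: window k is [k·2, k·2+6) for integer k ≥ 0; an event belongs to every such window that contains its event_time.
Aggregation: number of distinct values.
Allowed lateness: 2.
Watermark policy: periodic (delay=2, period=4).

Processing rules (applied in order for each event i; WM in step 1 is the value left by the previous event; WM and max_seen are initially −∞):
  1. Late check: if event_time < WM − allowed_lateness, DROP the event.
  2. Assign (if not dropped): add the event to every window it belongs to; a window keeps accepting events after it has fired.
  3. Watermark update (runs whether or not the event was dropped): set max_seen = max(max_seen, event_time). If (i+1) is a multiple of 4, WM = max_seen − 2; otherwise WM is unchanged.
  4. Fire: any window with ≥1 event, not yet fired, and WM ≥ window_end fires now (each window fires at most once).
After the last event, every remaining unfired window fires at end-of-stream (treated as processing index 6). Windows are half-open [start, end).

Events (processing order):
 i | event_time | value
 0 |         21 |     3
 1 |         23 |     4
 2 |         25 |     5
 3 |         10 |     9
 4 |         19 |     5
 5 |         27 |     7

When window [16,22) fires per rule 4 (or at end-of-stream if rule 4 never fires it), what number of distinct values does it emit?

1

i=0 t=21 v=3: → [20,26),[18,24),[16,22); WM=−∞
i=1 t=23 v=4: → [22,28),[20,26),[18,24); WM=−∞
i=2 t=25 v=5: → [24,30),[22,28),[20,26); WM=−∞
i=3 t=10 v=9: → [10,16),[8,14),[6,12); WM=23; [6,12) fires=1 [8,14) fires=1 [10,16) fires=1 [16,22) fires=1
i=4 t=19 v=5: DROP (t<23-2); WM=23
i=5 t=27 v=7: → [26,32),[24,30),[22,28); WM=23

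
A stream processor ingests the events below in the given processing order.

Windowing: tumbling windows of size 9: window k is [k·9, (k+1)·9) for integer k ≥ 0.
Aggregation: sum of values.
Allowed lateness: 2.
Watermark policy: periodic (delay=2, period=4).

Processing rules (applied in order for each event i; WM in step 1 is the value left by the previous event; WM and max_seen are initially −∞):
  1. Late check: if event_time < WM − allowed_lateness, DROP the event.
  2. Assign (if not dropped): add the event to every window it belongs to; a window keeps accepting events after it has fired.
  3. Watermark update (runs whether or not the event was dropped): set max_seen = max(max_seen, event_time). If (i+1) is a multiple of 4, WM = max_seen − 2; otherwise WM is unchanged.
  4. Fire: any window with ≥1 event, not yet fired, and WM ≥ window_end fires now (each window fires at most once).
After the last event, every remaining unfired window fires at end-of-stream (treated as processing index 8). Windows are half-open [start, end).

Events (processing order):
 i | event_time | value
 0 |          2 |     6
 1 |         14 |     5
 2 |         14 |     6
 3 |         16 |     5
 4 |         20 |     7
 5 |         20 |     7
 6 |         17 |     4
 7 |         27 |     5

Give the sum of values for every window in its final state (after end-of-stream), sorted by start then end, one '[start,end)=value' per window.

[0,9)=6 [9,18)=20 [18,27)=14 [27,36)=5

i=0 t=2 v=6: → [0,9); WM=−∞
i=1 t=14 v=5: → [9,18); WM=−∞
i=2 t=14 v=6: → [9,18); WM=−∞
i=3 t=16 v=5: → [9,18); WM=14; [0,9) fires=6
i=4 t=20 v=7: → [18,27); WM=14
i=5 t=20 v=7: → [18,27); WM=14
i=6 t=17 v=4: → [9,18); WM=14
i=7 t=27 v=5: → [27,36); WM=25; [9,18) fires=20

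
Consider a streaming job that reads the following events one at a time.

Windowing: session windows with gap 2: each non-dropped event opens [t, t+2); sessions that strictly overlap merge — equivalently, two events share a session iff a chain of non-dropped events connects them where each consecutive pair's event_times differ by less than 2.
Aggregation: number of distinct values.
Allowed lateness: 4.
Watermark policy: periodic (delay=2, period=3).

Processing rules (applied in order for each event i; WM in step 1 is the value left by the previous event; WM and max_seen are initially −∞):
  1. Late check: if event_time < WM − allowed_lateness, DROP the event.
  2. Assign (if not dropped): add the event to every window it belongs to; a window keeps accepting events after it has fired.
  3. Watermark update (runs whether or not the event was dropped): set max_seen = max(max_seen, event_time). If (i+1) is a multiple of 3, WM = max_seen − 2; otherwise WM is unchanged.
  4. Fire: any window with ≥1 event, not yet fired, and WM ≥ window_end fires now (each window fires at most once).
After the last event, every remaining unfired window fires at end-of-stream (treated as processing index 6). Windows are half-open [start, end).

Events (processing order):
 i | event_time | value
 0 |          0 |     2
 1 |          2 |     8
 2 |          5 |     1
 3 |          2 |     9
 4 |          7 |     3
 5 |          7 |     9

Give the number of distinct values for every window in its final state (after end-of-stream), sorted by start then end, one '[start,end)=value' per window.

i=0 t=0 v=2: → [0,2); WM=−∞
i=1 t=2 v=8: → [2,4); WM=−∞
i=2 t=5 v=1: → [5,7); WM=3
i=3 t=2 v=9: → [2,4); WM=3
i=4 t=7 v=3: → [7,9); WM=3
i=5 t=7 v=9: → [7,9); WM=5

[0,2)=1 [2,4)=2 [5,7)=1 [7,9)=2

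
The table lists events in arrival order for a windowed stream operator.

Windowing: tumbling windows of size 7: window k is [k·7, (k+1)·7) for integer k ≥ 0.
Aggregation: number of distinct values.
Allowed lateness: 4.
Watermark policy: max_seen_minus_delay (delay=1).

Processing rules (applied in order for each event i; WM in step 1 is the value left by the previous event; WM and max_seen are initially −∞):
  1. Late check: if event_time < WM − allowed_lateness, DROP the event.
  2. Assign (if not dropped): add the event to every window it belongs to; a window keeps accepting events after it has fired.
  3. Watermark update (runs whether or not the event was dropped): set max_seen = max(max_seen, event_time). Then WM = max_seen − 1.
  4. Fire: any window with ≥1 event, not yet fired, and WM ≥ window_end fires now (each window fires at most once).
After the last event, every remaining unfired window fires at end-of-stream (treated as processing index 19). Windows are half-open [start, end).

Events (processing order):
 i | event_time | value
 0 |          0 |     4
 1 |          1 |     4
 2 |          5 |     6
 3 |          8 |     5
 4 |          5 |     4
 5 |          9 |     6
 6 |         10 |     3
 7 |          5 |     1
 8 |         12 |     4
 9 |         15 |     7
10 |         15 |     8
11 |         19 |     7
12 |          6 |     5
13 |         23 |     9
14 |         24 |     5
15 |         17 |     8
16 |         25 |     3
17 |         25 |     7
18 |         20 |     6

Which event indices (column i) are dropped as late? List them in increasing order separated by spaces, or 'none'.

i=0 t=0 v=4: → [0,7); WM=-1
i=1 t=1 v=4: → [0,7); WM=0
i=2 t=5 v=6: → [0,7); WM=4
i=3 t=8 v=5: → [7,14); WM=7; [0,7) fires=2
i=4 t=5 v=4: → [0,7); WM=7
i=5 t=9 v=6: → [7,14); WM=8
i=6 t=10 v=3: → [7,14); WM=9
i=7 t=5 v=1: → [0,7); WM=9
i=8 t=12 v=4: → [7,14); WM=11
i=9 t=15 v=7: → [14,21); WM=14; [7,14) fires=4
i=10 t=15 v=8: → [14,21); WM=14
i=11 t=19 v=7: → [14,21); WM=18
i=12 t=6 v=5: DROP (t<18-4); WM=18
i=13 t=23 v=9: → [21,28); WM=22; [14,21) fires=2
i=14 t=24 v=5: → [21,28); WM=23
i=15 t=17 v=8: DROP (t<23-4); WM=23
i=16 t=25 v=3: → [21,28); WM=24
i=17 t=25 v=7: → [21,28); WM=24
i=18 t=20 v=6: → [14,21); WM=24

12 15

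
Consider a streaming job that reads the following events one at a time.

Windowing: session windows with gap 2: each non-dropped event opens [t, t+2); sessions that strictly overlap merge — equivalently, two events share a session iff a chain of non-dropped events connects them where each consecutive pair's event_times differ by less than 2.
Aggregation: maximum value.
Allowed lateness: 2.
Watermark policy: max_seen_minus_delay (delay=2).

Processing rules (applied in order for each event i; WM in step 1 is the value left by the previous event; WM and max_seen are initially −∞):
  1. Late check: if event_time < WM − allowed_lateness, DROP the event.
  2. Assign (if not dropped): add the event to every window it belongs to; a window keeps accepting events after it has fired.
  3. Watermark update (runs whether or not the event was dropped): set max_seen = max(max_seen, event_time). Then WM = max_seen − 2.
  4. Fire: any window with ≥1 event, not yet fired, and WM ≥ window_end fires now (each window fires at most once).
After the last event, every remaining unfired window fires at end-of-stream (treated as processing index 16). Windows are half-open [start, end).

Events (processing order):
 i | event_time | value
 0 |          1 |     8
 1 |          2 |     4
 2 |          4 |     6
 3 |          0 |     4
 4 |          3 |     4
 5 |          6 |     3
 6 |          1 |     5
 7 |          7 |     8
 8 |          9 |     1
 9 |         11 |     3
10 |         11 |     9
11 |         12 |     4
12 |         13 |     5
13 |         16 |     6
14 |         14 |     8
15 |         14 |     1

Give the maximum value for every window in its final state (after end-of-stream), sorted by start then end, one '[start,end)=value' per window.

i=0 t=1 v=8: → [1,3); WM=-1
i=1 t=2 v=4: → [1,4); WM=0
i=2 t=4 v=6: → [4,6); WM=2
i=3 t=0 v=4: → [0,4); WM=2
i=4 t=3 v=4: → [0,6); WM=2
i=5 t=6 v=3: → [6,8); WM=4
i=6 t=1 v=5: DROP (t<4-2); WM=4
i=7 t=7 v=8: → [6,9); WM=5
i=8 t=9 v=1: → [9,11); WM=7
i=9 t=11 v=3: → [11,13); WM=9
i=10 t=11 v=9: → [11,13); WM=9
i=11 t=12 v=4: → [11,14); WM=10
i=12 t=13 v=5: → [11,15); WM=11
i=13 t=16 v=6: → [16,18); WM=14
i=14 t=14 v=8: → [11,16); WM=14
i=15 t=14 v=1: → [11,16); WM=14

[0,6)=8 [6,9)=8 [9,11)=1 [11,16)=9 [16,18)=6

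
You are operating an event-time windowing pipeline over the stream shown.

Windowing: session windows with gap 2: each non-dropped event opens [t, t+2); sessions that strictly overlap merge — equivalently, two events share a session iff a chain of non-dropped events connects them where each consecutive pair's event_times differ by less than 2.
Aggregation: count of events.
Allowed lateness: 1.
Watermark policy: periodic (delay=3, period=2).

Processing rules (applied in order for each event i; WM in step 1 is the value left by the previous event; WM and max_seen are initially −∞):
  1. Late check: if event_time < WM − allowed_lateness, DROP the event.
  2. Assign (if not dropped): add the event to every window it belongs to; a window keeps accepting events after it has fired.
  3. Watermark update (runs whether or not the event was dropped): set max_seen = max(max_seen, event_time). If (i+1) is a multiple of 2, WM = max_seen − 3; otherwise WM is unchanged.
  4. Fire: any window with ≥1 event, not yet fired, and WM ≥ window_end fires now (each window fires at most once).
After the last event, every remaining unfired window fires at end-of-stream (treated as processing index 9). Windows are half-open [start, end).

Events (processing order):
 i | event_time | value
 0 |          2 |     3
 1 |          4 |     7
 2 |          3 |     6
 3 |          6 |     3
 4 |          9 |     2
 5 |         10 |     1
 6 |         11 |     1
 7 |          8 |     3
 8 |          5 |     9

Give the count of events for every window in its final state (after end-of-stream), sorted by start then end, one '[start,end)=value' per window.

[2,6)=3 [6,8)=1 [8,13)=4

i=0 t=2 v=3: → [2,4); WM=−∞
i=1 t=4 v=7: → [4,6); WM=1
i=2 t=3 v=6: → [2,6); WM=1
i=3 t=6 v=3: → [6,8); WM=3
i=4 t=9 v=2: → [9,11); WM=3
i=5 t=10 v=1: → [9,12); WM=7
i=6 t=11 v=1: → [9,13); WM=7
i=7 t=8 v=3: → [8,13); WM=8
i=8 t=5 v=9: DROP (t<8-1); WM=8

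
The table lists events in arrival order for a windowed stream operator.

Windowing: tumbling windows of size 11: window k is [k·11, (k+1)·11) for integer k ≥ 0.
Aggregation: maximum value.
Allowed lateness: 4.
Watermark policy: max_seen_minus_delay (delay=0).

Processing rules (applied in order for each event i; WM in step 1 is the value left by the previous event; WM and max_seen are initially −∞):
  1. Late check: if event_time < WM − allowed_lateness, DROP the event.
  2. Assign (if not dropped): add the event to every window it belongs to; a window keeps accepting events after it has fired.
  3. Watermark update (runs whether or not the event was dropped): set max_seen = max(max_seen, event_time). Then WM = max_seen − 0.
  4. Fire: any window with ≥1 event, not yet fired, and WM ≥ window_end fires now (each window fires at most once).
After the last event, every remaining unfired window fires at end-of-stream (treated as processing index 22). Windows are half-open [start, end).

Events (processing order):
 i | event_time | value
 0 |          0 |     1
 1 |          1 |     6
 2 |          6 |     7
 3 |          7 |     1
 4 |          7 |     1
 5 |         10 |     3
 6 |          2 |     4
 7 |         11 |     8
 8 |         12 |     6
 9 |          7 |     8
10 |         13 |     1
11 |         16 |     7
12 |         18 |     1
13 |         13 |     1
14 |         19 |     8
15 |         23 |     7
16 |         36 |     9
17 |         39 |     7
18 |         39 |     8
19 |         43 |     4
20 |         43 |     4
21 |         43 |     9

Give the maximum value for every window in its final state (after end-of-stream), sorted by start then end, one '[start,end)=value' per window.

[0,11)=7 [11,22)=8 [22,33)=7 [33,44)=9

i=0 t=0 v=1: → [0,11); WM=0
i=1 t=1 v=6: → [0,11); WM=1
i=2 t=6 v=7: → [0,11); WM=6
i=3 t=7 v=1: → [0,11); WM=7
i=4 t=7 v=1: → [0,11); WM=7
i=5 t=10 v=3: → [0,11); WM=10
i=6 t=2 v=4: DROP (t<10-4); WM=10
i=7 t=11 v=8: → [11,22); WM=11; [0,11) fires=7
i=8 t=12 v=6: → [11,22); WM=12
i=9 t=7 v=8: DROP (t<12-4); WM=12
i=10 t=13 v=1: → [11,22); WM=13
i=11 t=16 v=7: → [11,22); WM=16
i=12 t=18 v=1: → [11,22); WM=18
i=13 t=13 v=1: DROP (t<18-4); WM=18
i=14 t=19 v=8: → [11,22); WM=19
i=15 t=23 v=7: → [22,33); WM=23; [11,22) fires=8
i=16 t=36 v=9: → [33,44); WM=36; [22,33) fires=7
i=17 t=39 v=7: → [33,44); WM=39
i=18 t=39 v=8: → [33,44); WM=39
i=19 t=43 v=4: → [33,44); WM=43
i=20 t=43 v=4: → [33,44); WM=43
i=21 t=43 v=9: → [33,44); WM=43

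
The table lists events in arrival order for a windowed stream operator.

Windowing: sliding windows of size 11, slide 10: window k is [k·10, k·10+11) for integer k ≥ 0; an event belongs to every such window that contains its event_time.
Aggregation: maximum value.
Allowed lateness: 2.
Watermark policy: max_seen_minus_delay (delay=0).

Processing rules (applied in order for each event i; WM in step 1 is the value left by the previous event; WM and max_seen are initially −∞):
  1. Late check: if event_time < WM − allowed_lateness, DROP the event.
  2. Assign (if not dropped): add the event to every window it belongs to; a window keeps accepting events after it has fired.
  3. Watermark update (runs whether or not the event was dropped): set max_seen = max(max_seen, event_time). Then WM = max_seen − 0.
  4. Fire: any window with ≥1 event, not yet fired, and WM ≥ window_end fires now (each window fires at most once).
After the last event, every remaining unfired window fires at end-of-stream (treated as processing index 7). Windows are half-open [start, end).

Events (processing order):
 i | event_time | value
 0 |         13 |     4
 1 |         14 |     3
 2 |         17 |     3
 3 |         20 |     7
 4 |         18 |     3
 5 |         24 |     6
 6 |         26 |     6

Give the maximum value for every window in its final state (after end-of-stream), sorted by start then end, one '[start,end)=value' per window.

[10,21)=7 [20,31)=7

i=0 t=13 v=4: → [10,21); WM=13
i=1 t=14 v=3: → [10,21); WM=14
i=2 t=17 v=3: → [10,21); WM=17
i=3 t=20 v=7: → [20,31),[10,21); WM=20
i=4 t=18 v=3: → [10,21); WM=20
i=5 t=24 v=6: → [20,31); WM=24; [10,21) fires=7
i=6 t=26 v=6: → [20,31); WM=26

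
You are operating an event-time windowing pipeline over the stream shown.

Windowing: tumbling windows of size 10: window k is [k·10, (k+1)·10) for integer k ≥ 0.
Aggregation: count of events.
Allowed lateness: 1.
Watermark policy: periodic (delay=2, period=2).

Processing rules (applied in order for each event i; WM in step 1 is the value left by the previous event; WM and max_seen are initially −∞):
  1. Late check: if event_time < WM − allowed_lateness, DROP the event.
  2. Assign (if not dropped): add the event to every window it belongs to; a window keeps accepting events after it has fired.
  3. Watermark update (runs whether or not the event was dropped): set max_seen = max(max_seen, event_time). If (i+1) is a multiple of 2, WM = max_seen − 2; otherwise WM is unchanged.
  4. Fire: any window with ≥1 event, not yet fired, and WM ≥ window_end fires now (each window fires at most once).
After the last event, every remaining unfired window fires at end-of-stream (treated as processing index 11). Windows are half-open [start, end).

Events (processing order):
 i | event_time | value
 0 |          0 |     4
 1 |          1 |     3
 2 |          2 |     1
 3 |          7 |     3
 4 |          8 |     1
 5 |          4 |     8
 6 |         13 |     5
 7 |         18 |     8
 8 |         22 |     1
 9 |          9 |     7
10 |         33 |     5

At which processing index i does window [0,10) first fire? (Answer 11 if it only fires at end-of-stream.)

7

i=0 t=0 v=4: → [0,10); WM=−∞
i=1 t=1 v=3: → [0,10); WM=-1
i=2 t=2 v=1: → [0,10); WM=-1
i=3 t=7 v=3: → [0,10); WM=5
i=4 t=8 v=1: → [0,10); WM=5
i=5 t=4 v=8: → [0,10); WM=6
i=6 t=13 v=5: → [10,20); WM=6
i=7 t=18 v=8: → [10,20); WM=16; [0,10) fires=6
i=8 t=22 v=1: → [20,30); WM=16
i=9 t=9 v=7: DROP (t<16-1); WM=20; [10,20) fires=2
i=10 t=33 v=5: → [30,40); WM=20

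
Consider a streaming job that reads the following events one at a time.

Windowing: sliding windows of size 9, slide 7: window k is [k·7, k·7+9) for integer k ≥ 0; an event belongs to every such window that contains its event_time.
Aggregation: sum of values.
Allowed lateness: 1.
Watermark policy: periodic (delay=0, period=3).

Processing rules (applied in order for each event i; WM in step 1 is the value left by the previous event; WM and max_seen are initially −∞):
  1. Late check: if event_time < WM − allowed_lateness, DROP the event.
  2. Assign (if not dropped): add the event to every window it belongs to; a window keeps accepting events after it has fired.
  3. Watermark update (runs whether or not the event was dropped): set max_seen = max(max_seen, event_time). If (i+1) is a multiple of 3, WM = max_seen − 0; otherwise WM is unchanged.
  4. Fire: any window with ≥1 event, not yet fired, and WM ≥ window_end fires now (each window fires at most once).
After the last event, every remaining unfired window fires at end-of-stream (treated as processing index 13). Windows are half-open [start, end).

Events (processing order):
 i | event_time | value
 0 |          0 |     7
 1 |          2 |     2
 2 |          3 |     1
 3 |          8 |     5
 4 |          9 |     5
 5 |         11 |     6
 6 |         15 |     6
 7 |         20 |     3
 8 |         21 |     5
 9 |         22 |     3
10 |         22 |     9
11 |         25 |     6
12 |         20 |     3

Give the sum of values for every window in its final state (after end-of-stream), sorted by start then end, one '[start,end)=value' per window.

i=0 t=0 v=7: → [0,9); WM=−∞
i=1 t=2 v=2: → [0,9); WM=−∞
i=2 t=3 v=1: → [0,9); WM=3
i=3 t=8 v=5: → [7,16),[0,9); WM=3
i=4 t=9 v=5: → [7,16); WM=3
i=5 t=11 v=6: → [7,16); WM=11; [0,9) fires=15
i=6 t=15 v=6: → [14,23),[7,16); WM=11
i=7 t=20 v=3: → [14,23); WM=11
i=8 t=21 v=5: → [21,30),[14,23); WM=21; [7,16) fires=22
i=9 t=22 v=3: → [21,30),[14,23); WM=21
i=10 t=22 v=9: → [21,30),[14,23); WM=21
i=11 t=25 v=6: → [21,30); WM=25; [14,23) fires=26
i=12 t=20 v=3: DROP (t<25-1); WM=25

[0,9)=15 [7,16)=22 [14,23)=26 [21,30)=23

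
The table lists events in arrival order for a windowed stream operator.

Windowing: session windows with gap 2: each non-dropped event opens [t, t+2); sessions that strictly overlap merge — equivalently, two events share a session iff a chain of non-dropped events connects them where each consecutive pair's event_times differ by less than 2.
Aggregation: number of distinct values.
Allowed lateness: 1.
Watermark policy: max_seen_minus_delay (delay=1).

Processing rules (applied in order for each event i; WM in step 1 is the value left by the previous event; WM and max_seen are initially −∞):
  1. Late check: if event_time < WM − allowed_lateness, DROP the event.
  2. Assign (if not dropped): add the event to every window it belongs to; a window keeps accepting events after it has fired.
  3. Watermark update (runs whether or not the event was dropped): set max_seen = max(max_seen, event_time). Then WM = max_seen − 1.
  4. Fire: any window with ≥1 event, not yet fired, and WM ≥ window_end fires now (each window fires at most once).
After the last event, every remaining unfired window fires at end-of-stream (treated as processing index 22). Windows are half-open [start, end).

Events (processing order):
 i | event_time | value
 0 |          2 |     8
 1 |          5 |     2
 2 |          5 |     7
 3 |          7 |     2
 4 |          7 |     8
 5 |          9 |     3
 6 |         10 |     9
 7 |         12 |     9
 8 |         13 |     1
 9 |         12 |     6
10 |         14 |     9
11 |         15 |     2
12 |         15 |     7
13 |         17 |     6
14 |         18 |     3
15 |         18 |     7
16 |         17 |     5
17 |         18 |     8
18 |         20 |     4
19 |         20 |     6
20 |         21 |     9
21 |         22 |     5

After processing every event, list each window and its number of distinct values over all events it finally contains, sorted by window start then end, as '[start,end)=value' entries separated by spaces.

i=0 t=2 v=8: → [2,4); WM=1
i=1 t=5 v=2: → [5,7); WM=4
i=2 t=5 v=7: → [5,7); WM=4
i=3 t=7 v=2: → [7,9); WM=6
i=4 t=7 v=8: → [7,9); WM=6
i=5 t=9 v=3: → [9,11); WM=8
i=6 t=10 v=9: → [9,12); WM=9
i=7 t=12 v=9: → [12,14); WM=11
i=8 t=13 v=1: → [12,15); WM=12
i=9 t=12 v=6: → [12,15); WM=12
i=10 t=14 v=9: → [12,16); WM=13
i=11 t=15 v=2: → [12,17); WM=14
i=12 t=15 v=7: → [12,17); WM=14
i=13 t=17 v=6: → [17,19); WM=16
i=14 t=18 v=3: → [17,20); WM=17
i=15 t=18 v=7: → [17,20); WM=17
i=16 t=17 v=5: → [17,20); WM=17
i=17 t=18 v=8: → [17,20); WM=17
i=18 t=20 v=4: → [20,22); WM=19
i=19 t=20 v=6: → [20,22); WM=19
i=20 t=21 v=9: → [20,23); WM=20
i=21 t=22 v=5: → [20,24); WM=21

[2,4)=1 [5,7)=2 [7,9)=2 [9,12)=2 [12,17)=5 [17,20)=5 [20,24)=4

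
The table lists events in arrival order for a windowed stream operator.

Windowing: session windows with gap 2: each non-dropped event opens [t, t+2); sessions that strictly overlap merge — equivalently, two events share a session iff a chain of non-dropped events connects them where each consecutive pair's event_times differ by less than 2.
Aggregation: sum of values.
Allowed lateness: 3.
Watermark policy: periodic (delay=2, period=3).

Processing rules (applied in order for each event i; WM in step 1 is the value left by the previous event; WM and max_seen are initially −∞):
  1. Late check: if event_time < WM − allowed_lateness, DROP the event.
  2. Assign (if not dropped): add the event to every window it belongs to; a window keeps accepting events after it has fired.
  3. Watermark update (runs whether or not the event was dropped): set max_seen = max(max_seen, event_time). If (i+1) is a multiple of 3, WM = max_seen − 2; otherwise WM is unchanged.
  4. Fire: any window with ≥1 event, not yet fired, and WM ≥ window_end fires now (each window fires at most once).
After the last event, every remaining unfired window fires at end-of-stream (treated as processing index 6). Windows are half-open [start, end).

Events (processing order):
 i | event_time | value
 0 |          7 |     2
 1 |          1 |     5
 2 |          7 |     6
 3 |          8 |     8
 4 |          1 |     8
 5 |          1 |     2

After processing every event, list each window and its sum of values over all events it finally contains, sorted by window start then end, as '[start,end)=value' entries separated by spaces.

i=0 t=7 v=2: → [7,9); WM=−∞
i=1 t=1 v=5: → [1,3); WM=−∞
i=2 t=7 v=6: → [7,9); WM=5
i=3 t=8 v=8: → [7,10); WM=5
i=4 t=1 v=8: DROP (t<5-3); WM=5
i=5 t=1 v=2: DROP (t<5-3); WM=6

[1,3)=5 [7,10)=16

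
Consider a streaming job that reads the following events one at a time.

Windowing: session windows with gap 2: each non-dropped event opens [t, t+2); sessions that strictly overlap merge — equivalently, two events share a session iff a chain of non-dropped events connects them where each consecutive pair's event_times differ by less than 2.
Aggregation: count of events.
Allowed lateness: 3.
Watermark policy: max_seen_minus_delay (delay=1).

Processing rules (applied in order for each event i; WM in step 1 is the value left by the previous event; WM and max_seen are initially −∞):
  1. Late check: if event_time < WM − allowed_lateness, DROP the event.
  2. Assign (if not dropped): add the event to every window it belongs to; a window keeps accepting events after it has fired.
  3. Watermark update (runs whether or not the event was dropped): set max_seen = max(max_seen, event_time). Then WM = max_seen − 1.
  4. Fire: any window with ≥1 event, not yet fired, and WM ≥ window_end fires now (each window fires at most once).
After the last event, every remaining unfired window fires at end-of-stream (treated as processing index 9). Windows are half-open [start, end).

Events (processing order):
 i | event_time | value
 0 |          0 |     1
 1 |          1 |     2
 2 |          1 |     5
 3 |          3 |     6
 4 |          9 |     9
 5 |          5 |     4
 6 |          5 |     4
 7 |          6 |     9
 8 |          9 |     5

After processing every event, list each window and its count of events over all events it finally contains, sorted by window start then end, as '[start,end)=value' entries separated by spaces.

[0,3)=3 [3,5)=1 [5,8)=3 [9,11)=2

i=0 t=0 v=1: → [0,2); WM=-1
i=1 t=1 v=2: → [0,3); WM=0
i=2 t=1 v=5: → [0,3); WM=0
i=3 t=3 v=6: → [3,5); WM=2
i=4 t=9 v=9: → [9,11); WM=8
i=5 t=5 v=4: → [5,7); WM=8
i=6 t=5 v=4: → [5,7); WM=8
i=7 t=6 v=9: → [5,8); WM=8
i=8 t=9 v=5: → [9,11); WM=8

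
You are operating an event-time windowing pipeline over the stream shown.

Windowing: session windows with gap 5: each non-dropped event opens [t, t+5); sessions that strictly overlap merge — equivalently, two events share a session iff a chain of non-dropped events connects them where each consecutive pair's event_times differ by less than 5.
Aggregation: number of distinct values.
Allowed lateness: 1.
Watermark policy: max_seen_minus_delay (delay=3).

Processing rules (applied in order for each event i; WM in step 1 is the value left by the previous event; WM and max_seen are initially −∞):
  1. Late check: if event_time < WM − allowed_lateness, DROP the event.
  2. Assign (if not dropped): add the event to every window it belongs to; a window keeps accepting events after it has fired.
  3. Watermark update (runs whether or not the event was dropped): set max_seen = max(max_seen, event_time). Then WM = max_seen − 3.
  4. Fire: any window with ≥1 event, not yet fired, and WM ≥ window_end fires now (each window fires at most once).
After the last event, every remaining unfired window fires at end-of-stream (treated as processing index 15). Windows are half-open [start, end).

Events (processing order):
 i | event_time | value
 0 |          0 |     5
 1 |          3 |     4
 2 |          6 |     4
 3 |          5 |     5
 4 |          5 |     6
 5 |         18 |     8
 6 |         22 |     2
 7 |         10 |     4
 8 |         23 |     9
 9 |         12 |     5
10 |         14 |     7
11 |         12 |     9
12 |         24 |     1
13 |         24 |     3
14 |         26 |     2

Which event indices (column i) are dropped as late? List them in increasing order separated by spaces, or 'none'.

i=0 t=0 v=5: → [0,5); WM=-3
i=1 t=3 v=4: → [0,8); WM=0
i=2 t=6 v=4: → [0,11); WM=3
i=3 t=5 v=5: → [0,11); WM=3
i=4 t=5 v=6: → [0,11); WM=3
i=5 t=18 v=8: → [18,23); WM=15
i=6 t=22 v=2: → [18,27); WM=19
i=7 t=10 v=4: DROP (t<19-1); WM=19
i=8 t=23 v=9: → [18,28); WM=20
i=9 t=12 v=5: DROP (t<20-1); WM=20
i=10 t=14 v=7: DROP (t<20-1); WM=20
i=11 t=12 v=9: DROP (t<20-1); WM=20
i=12 t=24 v=1: → [18,29); WM=21
i=13 t=24 v=3: → [18,29); WM=21
i=14 t=26 v=2: → [18,31); WM=23

7 9 10 11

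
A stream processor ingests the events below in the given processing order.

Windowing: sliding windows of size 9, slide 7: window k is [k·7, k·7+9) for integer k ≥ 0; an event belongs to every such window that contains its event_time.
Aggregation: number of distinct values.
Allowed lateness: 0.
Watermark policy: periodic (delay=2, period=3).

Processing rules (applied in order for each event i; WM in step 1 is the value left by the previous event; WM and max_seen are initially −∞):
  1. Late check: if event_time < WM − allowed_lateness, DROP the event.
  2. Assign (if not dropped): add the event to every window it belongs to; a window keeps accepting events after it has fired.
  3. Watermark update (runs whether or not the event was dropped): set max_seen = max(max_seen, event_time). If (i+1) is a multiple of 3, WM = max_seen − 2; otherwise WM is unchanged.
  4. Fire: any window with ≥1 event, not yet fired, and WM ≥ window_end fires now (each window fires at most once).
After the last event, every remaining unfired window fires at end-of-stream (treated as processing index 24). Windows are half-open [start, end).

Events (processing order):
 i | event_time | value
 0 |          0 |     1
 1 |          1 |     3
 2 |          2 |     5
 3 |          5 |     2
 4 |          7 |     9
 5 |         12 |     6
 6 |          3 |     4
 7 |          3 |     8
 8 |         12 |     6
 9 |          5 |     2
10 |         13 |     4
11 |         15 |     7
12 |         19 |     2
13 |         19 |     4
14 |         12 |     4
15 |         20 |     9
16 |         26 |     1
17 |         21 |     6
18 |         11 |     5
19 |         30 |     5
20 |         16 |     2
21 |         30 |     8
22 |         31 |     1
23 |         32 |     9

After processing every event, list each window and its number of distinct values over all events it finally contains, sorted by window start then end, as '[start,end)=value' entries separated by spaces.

[0,9)=5 [7,16)=4 [14,23)=5 [21,30)=2 [28,37)=4

i=0 t=0 v=1: → [0,9); WM=−∞
i=1 t=1 v=3: → [0,9); WM=−∞
i=2 t=2 v=5: → [0,9); WM=0
i=3 t=5 v=2: → [0,9); WM=0
i=4 t=7 v=9: → [7,16),[0,9); WM=0
i=5 t=12 v=6: → [7,16); WM=10; [0,9) fires=5
i=6 t=3 v=4: DROP (t<10-0); WM=10
i=7 t=3 v=8: DROP (t<10-0); WM=10
i=8 t=12 v=6: → [7,16); WM=10
i=9 t=5 v=2: DROP (t<10-0); WM=10
i=10 t=13 v=4: → [7,16); WM=10
i=11 t=15 v=7: → [14,23),[7,16); WM=13
i=12 t=19 v=2: → [14,23); WM=13
i=13 t=19 v=4: → [14,23); WM=13
i=14 t=12 v=4: DROP (t<13-0); WM=17; [7,16) fires=4
i=15 t=20 v=9: → [14,23); WM=17
i=16 t=26 v=1: → [21,30); WM=17
i=17 t=21 v=6: → [21,30),[14,23); WM=24; [14,23) fires=5
i=18 t=11 v=5: DROP (t<24-0); WM=24
i=19 t=30 v=5: → [28,37); WM=24
i=20 t=16 v=2: DROP (t<24-0); WM=28
i=21 t=30 v=8: → [28,37); WM=28
i=22 t=31 v=1: → [28,37); WM=28
i=23 t=32 v=9: → [28,37); WM=30; [21,30) fires=2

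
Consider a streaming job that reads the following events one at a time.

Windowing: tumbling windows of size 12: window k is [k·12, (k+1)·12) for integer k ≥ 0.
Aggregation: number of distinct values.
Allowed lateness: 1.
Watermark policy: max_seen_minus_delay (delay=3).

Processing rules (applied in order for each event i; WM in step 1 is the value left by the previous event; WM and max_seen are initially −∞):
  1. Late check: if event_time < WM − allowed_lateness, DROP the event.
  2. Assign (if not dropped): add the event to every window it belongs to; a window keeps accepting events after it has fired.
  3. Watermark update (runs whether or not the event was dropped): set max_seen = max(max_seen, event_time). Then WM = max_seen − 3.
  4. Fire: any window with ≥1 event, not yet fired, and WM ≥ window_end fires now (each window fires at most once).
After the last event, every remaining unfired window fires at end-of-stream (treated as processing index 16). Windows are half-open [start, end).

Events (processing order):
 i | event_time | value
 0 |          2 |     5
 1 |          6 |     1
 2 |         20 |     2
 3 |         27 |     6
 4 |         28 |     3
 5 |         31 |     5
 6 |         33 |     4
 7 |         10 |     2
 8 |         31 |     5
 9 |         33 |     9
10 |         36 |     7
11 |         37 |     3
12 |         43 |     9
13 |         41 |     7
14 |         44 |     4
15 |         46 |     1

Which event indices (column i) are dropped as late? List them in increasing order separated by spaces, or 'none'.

7

i=0 t=2 v=5: → [0,12); WM=-1
i=1 t=6 v=1: → [0,12); WM=3
i=2 t=20 v=2: → [12,24); WM=17; [0,12) fires=2
i=3 t=27 v=6: → [24,36); WM=24; [12,24) fires=1
i=4 t=28 v=3: → [24,36); WM=25
i=5 t=31 v=5: → [24,36); WM=28
i=6 t=33 v=4: → [24,36); WM=30
i=7 t=10 v=2: DROP (t<30-1); WM=30
i=8 t=31 v=5: → [24,36); WM=30
i=9 t=33 v=9: → [24,36); WM=30
i=10 t=36 v=7: → [36,48); WM=33
i=11 t=37 v=3: → [36,48); WM=34
i=12 t=43 v=9: → [36,48); WM=40; [24,36) fires=5
i=13 t=41 v=7: → [36,48); WM=40
i=14 t=44 v=4: → [36,48); WM=41
i=15 t=46 v=1: → [36,48); WM=43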